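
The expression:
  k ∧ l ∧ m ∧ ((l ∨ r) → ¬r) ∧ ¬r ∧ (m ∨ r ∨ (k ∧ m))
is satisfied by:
  {k: True, m: True, l: True, r: False}


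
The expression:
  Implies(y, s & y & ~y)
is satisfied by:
  {y: False}


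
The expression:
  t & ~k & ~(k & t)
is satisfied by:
  {t: True, k: False}


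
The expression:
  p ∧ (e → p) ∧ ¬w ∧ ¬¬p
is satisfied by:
  {p: True, w: False}


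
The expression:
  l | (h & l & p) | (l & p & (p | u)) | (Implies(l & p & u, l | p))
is always true.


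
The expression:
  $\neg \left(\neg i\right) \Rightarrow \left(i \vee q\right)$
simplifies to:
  $\text{True}$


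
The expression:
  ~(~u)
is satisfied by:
  {u: True}


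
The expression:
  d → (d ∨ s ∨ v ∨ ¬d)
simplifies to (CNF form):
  True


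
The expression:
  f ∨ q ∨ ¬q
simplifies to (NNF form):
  True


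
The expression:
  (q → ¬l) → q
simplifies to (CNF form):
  q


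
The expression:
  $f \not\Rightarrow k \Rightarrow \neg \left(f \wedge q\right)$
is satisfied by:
  {k: True, q: False, f: False}
  {q: False, f: False, k: False}
  {f: True, k: True, q: False}
  {f: True, q: False, k: False}
  {k: True, q: True, f: False}
  {q: True, k: False, f: False}
  {f: True, q: True, k: True}


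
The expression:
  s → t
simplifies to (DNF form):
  t ∨ ¬s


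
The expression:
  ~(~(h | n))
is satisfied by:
  {n: True, h: True}
  {n: True, h: False}
  {h: True, n: False}


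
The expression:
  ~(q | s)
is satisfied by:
  {q: False, s: False}


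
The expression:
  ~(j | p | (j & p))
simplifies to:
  ~j & ~p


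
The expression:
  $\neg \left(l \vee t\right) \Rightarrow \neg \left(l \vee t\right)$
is always true.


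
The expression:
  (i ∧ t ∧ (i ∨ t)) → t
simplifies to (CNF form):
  True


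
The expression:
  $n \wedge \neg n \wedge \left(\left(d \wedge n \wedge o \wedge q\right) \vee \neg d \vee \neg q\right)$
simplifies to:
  $\text{False}$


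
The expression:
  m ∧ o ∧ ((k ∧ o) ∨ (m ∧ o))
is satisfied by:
  {m: True, o: True}


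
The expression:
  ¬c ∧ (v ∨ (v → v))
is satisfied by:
  {c: False}


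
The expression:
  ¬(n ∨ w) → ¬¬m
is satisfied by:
  {n: True, m: True, w: True}
  {n: True, m: True, w: False}
  {n: True, w: True, m: False}
  {n: True, w: False, m: False}
  {m: True, w: True, n: False}
  {m: True, w: False, n: False}
  {w: True, m: False, n: False}


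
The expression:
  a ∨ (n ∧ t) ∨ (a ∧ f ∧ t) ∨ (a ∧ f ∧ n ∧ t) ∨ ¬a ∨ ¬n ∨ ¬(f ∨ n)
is always true.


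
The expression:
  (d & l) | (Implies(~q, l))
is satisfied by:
  {q: True, l: True}
  {q: True, l: False}
  {l: True, q: False}


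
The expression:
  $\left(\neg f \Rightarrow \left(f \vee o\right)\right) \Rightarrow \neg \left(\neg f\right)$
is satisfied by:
  {f: True, o: False}
  {o: False, f: False}
  {o: True, f: True}


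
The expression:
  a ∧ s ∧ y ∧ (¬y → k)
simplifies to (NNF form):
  a ∧ s ∧ y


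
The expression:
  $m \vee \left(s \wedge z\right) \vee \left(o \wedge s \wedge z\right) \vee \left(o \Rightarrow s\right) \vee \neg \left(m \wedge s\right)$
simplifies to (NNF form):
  $\text{True}$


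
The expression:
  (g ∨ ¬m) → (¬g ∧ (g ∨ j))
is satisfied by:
  {m: True, j: True, g: False}
  {m: True, g: False, j: False}
  {j: True, g: False, m: False}


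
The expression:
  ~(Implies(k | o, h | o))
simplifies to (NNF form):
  k & ~h & ~o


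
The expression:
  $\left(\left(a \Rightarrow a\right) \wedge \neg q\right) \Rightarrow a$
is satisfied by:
  {a: True, q: True}
  {a: True, q: False}
  {q: True, a: False}


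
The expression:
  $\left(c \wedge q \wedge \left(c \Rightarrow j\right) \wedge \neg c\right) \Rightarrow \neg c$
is always true.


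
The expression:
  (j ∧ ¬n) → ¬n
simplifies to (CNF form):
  True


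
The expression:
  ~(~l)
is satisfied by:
  {l: True}


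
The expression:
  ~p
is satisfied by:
  {p: False}


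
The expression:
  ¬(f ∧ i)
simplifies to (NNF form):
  ¬f ∨ ¬i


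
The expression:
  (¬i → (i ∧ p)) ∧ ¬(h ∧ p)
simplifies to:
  i ∧ (¬h ∨ ¬p)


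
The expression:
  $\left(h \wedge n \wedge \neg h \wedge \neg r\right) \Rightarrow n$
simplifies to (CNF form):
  $\text{True}$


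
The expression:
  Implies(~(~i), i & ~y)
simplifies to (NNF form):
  ~i | ~y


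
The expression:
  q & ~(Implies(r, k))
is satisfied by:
  {r: True, q: True, k: False}


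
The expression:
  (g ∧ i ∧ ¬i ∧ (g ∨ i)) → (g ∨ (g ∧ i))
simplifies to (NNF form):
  True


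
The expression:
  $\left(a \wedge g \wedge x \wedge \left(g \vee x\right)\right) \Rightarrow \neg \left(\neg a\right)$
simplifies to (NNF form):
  $\text{True}$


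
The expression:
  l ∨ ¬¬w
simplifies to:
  l ∨ w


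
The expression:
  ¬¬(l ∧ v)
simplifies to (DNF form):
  l ∧ v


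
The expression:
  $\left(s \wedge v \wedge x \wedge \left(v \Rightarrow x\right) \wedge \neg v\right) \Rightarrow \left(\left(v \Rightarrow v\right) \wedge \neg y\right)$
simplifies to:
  $\text{True}$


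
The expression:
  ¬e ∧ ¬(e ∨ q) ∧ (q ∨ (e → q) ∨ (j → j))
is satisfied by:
  {q: False, e: False}


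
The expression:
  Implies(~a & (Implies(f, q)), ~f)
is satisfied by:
  {a: True, q: False, f: False}
  {q: False, f: False, a: False}
  {f: True, a: True, q: False}
  {f: True, q: False, a: False}
  {a: True, q: True, f: False}
  {q: True, a: False, f: False}
  {f: True, q: True, a: True}


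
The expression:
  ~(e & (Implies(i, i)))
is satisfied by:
  {e: False}


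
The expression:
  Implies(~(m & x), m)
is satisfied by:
  {m: True}


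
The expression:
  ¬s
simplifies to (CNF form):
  ¬s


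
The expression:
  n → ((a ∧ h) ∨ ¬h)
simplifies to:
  a ∨ ¬h ∨ ¬n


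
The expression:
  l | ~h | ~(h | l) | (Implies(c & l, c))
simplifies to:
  True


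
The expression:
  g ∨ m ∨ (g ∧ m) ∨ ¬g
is always true.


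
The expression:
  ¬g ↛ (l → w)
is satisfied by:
  {l: True, w: False, g: False}


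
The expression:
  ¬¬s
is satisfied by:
  {s: True}


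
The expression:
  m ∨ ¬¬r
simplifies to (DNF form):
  m ∨ r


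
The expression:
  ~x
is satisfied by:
  {x: False}


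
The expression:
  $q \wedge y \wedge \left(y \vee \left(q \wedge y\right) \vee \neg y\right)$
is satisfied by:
  {y: True, q: True}


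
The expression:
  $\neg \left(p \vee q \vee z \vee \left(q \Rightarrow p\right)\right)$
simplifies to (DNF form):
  $\text{False}$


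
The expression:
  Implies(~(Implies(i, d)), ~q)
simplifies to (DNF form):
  d | ~i | ~q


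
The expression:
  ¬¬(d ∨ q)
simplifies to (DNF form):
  d ∨ q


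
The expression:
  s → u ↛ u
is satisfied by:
  {s: False}


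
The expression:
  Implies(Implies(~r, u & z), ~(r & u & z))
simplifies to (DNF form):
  ~r | ~u | ~z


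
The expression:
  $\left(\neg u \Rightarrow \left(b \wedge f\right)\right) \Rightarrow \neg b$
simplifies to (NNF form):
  $\left(\neg f \wedge \neg u\right) \vee \neg b$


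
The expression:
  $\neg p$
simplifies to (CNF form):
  $\neg p$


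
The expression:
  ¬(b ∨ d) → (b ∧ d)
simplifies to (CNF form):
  b ∨ d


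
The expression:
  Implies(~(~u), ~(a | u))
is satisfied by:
  {u: False}


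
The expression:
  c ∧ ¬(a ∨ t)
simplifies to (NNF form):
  c ∧ ¬a ∧ ¬t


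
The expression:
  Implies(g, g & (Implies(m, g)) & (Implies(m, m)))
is always true.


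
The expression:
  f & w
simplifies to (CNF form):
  f & w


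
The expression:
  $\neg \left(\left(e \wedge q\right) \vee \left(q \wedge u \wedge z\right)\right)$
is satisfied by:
  {u: False, e: False, q: False, z: False}
  {z: True, u: False, e: False, q: False}
  {u: True, z: False, e: False, q: False}
  {z: True, u: True, e: False, q: False}
  {e: True, z: False, u: False, q: False}
  {z: True, e: True, u: False, q: False}
  {e: True, u: True, z: False, q: False}
  {z: True, e: True, u: True, q: False}
  {q: True, z: False, u: False, e: False}
  {q: True, z: True, u: False, e: False}
  {q: True, u: True, z: False, e: False}


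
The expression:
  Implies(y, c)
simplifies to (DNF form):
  c | ~y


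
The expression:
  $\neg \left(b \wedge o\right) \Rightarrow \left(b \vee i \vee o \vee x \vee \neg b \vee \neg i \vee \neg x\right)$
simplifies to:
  $\text{True}$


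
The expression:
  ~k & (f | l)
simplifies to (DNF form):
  (f & ~k) | (l & ~k)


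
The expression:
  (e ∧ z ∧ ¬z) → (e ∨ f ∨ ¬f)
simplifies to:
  True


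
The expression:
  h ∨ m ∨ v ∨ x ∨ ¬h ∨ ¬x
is always true.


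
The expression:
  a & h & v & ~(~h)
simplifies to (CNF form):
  a & h & v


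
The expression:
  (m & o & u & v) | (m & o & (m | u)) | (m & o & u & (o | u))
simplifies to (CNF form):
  m & o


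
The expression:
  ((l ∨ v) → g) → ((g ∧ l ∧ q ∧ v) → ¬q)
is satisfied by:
  {l: False, v: False, q: False, g: False}
  {g: True, l: False, v: False, q: False}
  {q: True, l: False, v: False, g: False}
  {g: True, q: True, l: False, v: False}
  {v: True, g: False, l: False, q: False}
  {g: True, v: True, l: False, q: False}
  {q: True, v: True, g: False, l: False}
  {g: True, q: True, v: True, l: False}
  {l: True, q: False, v: False, g: False}
  {g: True, l: True, q: False, v: False}
  {q: True, l: True, g: False, v: False}
  {g: True, q: True, l: True, v: False}
  {v: True, l: True, q: False, g: False}
  {g: True, v: True, l: True, q: False}
  {q: True, v: True, l: True, g: False}


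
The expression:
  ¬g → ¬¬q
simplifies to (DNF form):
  g ∨ q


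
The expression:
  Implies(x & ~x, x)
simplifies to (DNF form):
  True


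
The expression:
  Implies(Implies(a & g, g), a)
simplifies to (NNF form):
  a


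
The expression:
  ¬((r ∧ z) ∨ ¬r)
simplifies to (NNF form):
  r ∧ ¬z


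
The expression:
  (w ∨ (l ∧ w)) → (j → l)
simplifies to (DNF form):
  l ∨ ¬j ∨ ¬w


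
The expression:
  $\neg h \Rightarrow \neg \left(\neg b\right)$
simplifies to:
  $b \vee h$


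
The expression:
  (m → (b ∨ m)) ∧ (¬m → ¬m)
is always true.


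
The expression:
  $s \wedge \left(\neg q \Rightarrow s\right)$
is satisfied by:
  {s: True}


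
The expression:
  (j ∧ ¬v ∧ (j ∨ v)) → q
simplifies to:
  q ∨ v ∨ ¬j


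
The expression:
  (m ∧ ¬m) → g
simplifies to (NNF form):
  True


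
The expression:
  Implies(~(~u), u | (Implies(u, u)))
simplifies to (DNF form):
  True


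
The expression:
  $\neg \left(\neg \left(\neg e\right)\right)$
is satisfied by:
  {e: False}


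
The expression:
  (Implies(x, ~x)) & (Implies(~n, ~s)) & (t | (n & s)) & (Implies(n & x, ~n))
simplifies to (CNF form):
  ~x & (s | t) & (n | ~s)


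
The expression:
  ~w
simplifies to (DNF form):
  ~w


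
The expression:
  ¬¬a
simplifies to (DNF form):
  a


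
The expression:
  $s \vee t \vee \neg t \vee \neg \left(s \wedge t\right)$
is always true.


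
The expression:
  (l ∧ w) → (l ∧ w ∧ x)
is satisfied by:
  {x: True, l: False, w: False}
  {l: False, w: False, x: False}
  {w: True, x: True, l: False}
  {w: True, l: False, x: False}
  {x: True, l: True, w: False}
  {l: True, x: False, w: False}
  {w: True, l: True, x: True}


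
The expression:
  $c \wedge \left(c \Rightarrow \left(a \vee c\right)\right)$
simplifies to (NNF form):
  $c$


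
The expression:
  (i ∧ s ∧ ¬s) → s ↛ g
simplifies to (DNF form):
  True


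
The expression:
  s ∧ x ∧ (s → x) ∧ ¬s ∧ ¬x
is never true.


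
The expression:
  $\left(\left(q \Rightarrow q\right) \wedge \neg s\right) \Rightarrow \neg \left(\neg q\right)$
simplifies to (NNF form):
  $q \vee s$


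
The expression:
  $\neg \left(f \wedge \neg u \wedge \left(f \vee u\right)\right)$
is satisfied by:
  {u: True, f: False}
  {f: False, u: False}
  {f: True, u: True}


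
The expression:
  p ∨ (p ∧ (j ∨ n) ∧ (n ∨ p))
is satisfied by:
  {p: True}


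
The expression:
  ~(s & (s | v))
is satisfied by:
  {s: False}


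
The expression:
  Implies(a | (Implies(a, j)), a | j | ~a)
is always true.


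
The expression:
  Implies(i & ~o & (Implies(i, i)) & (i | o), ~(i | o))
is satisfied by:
  {o: True, i: False}
  {i: False, o: False}
  {i: True, o: True}


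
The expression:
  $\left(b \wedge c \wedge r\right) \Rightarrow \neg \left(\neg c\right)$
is always true.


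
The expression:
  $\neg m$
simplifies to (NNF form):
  $\neg m$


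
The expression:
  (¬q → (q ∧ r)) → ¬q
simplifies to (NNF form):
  ¬q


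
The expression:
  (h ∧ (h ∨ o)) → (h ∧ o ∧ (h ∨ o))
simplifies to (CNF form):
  o ∨ ¬h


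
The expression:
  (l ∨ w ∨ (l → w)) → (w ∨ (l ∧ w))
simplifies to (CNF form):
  w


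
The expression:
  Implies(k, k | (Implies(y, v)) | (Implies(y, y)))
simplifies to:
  True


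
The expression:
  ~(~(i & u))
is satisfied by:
  {i: True, u: True}


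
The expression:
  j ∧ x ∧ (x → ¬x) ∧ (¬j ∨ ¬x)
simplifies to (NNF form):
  False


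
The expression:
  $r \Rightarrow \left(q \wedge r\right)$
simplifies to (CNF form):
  $q \vee \neg r$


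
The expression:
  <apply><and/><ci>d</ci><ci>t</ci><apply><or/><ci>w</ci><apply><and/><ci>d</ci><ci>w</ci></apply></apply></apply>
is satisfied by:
  {t: True, w: True, d: True}


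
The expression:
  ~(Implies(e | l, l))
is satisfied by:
  {e: True, l: False}


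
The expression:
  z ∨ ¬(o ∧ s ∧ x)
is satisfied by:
  {z: True, s: False, o: False, x: False}
  {z: False, s: False, o: False, x: False}
  {x: True, z: True, s: False, o: False}
  {x: True, z: False, s: False, o: False}
  {z: True, o: True, x: False, s: False}
  {o: True, x: False, s: False, z: False}
  {x: True, o: True, z: True, s: False}
  {x: True, o: True, z: False, s: False}
  {z: True, s: True, x: False, o: False}
  {s: True, x: False, o: False, z: False}
  {z: True, x: True, s: True, o: False}
  {x: True, s: True, z: False, o: False}
  {z: True, o: True, s: True, x: False}
  {o: True, s: True, x: False, z: False}
  {x: True, o: True, s: True, z: True}


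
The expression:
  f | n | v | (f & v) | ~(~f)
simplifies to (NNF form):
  f | n | v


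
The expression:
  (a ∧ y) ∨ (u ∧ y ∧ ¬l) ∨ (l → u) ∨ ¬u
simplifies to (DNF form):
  True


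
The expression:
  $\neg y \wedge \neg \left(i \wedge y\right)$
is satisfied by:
  {y: False}


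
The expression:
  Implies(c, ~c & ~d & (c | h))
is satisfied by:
  {c: False}


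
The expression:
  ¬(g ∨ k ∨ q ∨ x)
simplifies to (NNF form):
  ¬g ∧ ¬k ∧ ¬q ∧ ¬x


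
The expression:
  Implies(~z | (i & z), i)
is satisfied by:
  {i: True, z: True}
  {i: True, z: False}
  {z: True, i: False}


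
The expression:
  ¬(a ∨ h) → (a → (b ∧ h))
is always true.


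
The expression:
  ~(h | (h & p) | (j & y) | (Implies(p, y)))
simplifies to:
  p & ~h & ~y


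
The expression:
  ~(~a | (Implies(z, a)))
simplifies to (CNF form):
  False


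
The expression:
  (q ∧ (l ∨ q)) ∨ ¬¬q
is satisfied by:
  {q: True}


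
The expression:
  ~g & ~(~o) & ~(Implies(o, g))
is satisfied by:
  {o: True, g: False}


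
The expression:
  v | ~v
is always true.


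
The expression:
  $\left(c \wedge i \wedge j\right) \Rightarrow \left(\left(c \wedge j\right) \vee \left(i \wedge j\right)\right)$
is always true.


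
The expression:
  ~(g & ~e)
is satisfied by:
  {e: True, g: False}
  {g: False, e: False}
  {g: True, e: True}


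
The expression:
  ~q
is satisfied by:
  {q: False}


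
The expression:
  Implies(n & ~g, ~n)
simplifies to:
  g | ~n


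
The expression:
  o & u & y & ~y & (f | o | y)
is never true.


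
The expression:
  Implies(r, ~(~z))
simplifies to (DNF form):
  z | ~r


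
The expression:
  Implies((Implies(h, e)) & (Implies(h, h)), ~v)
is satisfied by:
  {h: True, e: False, v: False}
  {e: False, v: False, h: False}
  {h: True, e: True, v: False}
  {e: True, h: False, v: False}
  {v: True, h: True, e: False}


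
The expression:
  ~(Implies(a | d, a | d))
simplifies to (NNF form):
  False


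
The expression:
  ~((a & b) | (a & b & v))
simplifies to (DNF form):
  ~a | ~b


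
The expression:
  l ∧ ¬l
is never true.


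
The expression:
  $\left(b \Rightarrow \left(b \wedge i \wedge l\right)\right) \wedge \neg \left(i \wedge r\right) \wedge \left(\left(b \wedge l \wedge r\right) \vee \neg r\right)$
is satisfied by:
  {i: True, l: True, r: False, b: False}
  {i: True, l: False, r: False, b: False}
  {l: True, i: False, r: False, b: False}
  {i: False, l: False, r: False, b: False}
  {i: True, b: True, l: True, r: False}


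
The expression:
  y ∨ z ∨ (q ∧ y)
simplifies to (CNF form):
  y ∨ z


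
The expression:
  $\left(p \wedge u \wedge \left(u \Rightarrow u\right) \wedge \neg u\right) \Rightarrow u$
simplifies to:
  $\text{True}$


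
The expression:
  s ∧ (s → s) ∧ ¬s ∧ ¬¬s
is never true.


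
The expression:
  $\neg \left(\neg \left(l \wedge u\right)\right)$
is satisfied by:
  {u: True, l: True}


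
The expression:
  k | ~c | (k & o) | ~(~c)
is always true.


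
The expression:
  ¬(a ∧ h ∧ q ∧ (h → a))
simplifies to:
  ¬a ∨ ¬h ∨ ¬q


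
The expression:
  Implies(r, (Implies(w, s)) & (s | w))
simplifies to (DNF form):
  s | ~r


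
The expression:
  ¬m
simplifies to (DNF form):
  ¬m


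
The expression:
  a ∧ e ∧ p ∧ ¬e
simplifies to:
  False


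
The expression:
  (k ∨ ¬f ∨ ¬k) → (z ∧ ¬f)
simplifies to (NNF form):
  z ∧ ¬f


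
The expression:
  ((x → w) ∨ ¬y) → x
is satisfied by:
  {x: True}


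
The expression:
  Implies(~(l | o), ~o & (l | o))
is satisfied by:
  {o: True, l: True}
  {o: True, l: False}
  {l: True, o: False}


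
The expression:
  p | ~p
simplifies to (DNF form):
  True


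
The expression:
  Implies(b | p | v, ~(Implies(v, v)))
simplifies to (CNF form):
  ~b & ~p & ~v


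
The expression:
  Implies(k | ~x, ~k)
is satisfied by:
  {k: False}


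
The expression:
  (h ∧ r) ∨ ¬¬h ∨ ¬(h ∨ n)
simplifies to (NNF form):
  h ∨ ¬n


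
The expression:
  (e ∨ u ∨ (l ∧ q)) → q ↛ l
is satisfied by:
  {q: True, e: False, l: False, u: False}
  {q: True, u: True, e: False, l: False}
  {q: True, e: True, l: False, u: False}
  {q: True, u: True, e: True, l: False}
  {u: False, e: False, l: False, q: False}
  {l: True, u: False, e: False, q: False}


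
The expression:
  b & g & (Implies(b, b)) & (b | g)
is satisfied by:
  {b: True, g: True}


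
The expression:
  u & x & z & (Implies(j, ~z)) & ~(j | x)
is never true.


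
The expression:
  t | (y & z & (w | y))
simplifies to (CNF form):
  (t | y) & (t | z)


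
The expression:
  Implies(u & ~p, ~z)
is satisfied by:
  {p: True, u: False, z: False}
  {u: False, z: False, p: False}
  {z: True, p: True, u: False}
  {z: True, u: False, p: False}
  {p: True, u: True, z: False}
  {u: True, p: False, z: False}
  {z: True, u: True, p: True}


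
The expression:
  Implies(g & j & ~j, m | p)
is always true.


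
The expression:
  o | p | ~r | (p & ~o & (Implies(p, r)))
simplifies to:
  o | p | ~r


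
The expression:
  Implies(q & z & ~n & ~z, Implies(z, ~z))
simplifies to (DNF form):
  True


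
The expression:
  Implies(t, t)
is always true.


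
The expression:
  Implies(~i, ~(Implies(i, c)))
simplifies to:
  i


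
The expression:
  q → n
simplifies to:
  n ∨ ¬q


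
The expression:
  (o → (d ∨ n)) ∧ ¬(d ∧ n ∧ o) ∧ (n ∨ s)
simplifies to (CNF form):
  (n ∨ s) ∧ (d ∨ n ∨ s) ∧ (d ∨ n ∨ ¬o) ∧ (d ∨ ¬d ∨ ¬o) ∧ (n ∨ s ∨ ¬d) ∧ (n ∨ s ∨ ¬n) ∧ (n ∨ s ∨ ¬o) ∧ (n ∨ ¬n ∨ ¬o) ∧ (s ∨ ¬d ∨ ¬o) ∧ (¬d ∨ ¬n ∨ ¬o) ∧ (d ∨ n ∨ s ∨ ¬d) ∧ (d ∨ n ∨ s ∨ ¬o) ∧ (d ∨ n ∨ ¬d ∨ ¬o) ∧ (d ∨ s ∨ ¬d ∨ ¬o) ∧ (n ∨ s ∨ ¬d ∨ ¬n) ∧ (n ∨ s ∨ ¬d ∨ ¬o) ∧ (n ∨ s ∨ ¬n ∨ ¬o) ∧ (n ∨ ¬d ∨ ¬n ∨ ¬o) ∧ (s ∨ ¬d ∨ ¬n ∨ ¬o)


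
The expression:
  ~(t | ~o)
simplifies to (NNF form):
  o & ~t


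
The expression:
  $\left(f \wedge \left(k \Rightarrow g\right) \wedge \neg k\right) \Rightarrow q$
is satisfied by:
  {k: True, q: True, f: False}
  {k: True, q: False, f: False}
  {q: True, k: False, f: False}
  {k: False, q: False, f: False}
  {f: True, k: True, q: True}
  {f: True, k: True, q: False}
  {f: True, q: True, k: False}


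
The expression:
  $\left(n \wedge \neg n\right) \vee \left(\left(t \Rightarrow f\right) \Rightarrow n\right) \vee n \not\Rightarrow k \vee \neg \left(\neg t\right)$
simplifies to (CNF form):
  $n \vee t$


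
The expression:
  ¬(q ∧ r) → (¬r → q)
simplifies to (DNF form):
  q ∨ r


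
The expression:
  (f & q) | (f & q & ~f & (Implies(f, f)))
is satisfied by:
  {f: True, q: True}


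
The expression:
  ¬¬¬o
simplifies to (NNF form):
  ¬o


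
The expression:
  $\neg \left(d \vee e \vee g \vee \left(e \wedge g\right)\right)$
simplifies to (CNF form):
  $\neg d \wedge \neg e \wedge \neg g$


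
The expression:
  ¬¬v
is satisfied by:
  {v: True}


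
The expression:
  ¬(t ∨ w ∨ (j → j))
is never true.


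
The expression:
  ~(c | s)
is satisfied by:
  {c: False, s: False}


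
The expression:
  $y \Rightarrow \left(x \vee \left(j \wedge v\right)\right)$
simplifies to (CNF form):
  $\left(j \vee x \vee \neg y\right) \wedge \left(v \vee x \vee \neg y\right)$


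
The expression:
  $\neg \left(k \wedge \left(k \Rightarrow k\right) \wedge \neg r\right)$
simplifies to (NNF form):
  $r \vee \neg k$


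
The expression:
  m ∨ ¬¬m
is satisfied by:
  {m: True}


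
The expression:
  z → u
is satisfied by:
  {u: True, z: False}
  {z: False, u: False}
  {z: True, u: True}


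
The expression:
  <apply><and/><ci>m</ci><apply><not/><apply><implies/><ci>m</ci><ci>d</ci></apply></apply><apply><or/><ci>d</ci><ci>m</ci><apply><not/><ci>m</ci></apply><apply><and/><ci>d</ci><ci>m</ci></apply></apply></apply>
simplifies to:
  <apply><and/><ci>m</ci><apply><not/><ci>d</ci></apply></apply>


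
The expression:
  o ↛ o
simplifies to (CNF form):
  False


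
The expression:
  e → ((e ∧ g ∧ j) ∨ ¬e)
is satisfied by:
  {j: True, g: True, e: False}
  {j: True, g: False, e: False}
  {g: True, j: False, e: False}
  {j: False, g: False, e: False}
  {e: True, j: True, g: True}


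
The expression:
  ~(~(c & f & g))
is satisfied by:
  {c: True, f: True, g: True}


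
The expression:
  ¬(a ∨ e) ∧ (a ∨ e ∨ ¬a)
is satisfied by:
  {e: False, a: False}


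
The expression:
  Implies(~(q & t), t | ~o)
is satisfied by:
  {t: True, o: False}
  {o: False, t: False}
  {o: True, t: True}


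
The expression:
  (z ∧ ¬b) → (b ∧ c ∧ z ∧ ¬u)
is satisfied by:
  {b: True, z: False}
  {z: False, b: False}
  {z: True, b: True}


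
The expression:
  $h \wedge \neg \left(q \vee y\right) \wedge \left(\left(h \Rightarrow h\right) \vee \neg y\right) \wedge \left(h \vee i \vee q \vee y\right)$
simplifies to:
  $h \wedge \neg q \wedge \neg y$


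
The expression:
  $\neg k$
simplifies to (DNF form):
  $\neg k$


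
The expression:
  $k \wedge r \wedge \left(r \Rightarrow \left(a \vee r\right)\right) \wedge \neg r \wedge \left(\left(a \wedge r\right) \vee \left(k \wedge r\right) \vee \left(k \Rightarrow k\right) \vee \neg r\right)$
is never true.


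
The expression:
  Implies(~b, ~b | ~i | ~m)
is always true.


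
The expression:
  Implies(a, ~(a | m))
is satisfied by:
  {a: False}


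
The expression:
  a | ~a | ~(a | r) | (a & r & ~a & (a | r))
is always true.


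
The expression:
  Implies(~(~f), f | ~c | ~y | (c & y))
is always true.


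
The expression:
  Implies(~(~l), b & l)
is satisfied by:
  {b: True, l: False}
  {l: False, b: False}
  {l: True, b: True}


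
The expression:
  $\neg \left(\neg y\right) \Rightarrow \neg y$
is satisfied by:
  {y: False}


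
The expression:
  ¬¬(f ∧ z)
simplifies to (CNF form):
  f ∧ z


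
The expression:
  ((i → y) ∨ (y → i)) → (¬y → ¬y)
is always true.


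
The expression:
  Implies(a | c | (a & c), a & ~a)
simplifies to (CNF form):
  ~a & ~c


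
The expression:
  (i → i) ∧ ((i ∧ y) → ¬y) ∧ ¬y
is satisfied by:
  {y: False}


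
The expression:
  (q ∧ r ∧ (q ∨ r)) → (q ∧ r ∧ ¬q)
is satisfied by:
  {q: False, r: False}
  {r: True, q: False}
  {q: True, r: False}


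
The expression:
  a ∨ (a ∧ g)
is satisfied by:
  {a: True}


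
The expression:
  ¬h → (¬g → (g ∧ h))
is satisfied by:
  {g: True, h: True}
  {g: True, h: False}
  {h: True, g: False}


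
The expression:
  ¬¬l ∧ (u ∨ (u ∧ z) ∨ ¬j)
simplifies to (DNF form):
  (l ∧ u) ∨ (l ∧ ¬j)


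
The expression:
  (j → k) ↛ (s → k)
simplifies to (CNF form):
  s ∧ ¬j ∧ ¬k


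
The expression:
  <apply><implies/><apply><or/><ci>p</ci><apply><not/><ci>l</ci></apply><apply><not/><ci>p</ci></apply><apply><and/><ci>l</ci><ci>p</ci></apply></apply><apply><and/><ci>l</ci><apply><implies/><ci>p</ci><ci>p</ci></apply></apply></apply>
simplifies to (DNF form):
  <ci>l</ci>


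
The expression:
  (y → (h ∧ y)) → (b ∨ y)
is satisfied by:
  {y: True, b: True}
  {y: True, b: False}
  {b: True, y: False}


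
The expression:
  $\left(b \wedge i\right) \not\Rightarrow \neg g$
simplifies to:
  $b \wedge g \wedge i$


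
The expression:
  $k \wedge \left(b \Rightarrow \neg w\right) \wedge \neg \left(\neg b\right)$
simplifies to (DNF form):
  $b \wedge k \wedge \neg w$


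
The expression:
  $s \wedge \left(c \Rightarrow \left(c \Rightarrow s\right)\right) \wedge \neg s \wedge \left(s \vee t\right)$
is never true.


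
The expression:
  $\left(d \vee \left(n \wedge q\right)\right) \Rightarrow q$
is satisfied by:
  {q: True, d: False}
  {d: False, q: False}
  {d: True, q: True}


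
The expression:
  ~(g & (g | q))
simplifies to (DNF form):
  ~g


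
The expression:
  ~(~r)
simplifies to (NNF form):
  r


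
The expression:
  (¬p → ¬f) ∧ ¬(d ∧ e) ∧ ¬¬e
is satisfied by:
  {p: True, e: True, d: False, f: False}
  {e: True, p: False, d: False, f: False}
  {f: True, p: True, e: True, d: False}


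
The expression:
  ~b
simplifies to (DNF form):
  ~b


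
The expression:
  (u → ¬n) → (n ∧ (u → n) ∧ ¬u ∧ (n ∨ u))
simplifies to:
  n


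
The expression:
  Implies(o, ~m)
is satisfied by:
  {m: False, o: False}
  {o: True, m: False}
  {m: True, o: False}


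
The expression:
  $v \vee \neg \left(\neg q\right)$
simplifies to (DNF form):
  $q \vee v$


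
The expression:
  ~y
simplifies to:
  ~y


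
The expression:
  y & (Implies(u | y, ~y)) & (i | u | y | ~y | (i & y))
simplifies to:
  False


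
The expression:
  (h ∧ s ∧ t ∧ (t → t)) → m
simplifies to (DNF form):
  m ∨ ¬h ∨ ¬s ∨ ¬t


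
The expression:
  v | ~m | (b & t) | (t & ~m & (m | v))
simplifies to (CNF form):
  (b | v | ~m) & (t | v | ~m)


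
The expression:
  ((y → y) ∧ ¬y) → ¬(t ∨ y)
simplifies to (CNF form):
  y ∨ ¬t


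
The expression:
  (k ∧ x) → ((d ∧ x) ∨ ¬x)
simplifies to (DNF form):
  d ∨ ¬k ∨ ¬x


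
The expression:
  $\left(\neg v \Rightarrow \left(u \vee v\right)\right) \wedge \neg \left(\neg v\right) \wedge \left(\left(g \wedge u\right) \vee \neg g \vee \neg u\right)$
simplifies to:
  $v$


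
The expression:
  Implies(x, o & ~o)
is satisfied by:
  {x: False}


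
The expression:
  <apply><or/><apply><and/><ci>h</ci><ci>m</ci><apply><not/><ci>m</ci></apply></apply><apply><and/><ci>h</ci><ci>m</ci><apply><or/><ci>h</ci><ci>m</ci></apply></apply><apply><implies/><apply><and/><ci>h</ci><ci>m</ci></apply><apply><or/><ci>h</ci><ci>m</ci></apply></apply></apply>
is always true.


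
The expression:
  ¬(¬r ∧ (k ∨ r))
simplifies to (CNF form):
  r ∨ ¬k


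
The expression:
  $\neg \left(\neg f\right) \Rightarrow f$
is always true.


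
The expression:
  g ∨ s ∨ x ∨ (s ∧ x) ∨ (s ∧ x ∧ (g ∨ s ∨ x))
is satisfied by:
  {x: True, g: True, s: True}
  {x: True, g: True, s: False}
  {x: True, s: True, g: False}
  {x: True, s: False, g: False}
  {g: True, s: True, x: False}
  {g: True, s: False, x: False}
  {s: True, g: False, x: False}


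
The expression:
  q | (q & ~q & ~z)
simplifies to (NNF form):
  q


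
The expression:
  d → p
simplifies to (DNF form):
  p ∨ ¬d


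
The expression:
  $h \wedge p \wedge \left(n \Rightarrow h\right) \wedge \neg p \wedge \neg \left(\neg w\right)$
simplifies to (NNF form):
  $\text{False}$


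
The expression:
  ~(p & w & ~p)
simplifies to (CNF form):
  True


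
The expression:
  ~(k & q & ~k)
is always true.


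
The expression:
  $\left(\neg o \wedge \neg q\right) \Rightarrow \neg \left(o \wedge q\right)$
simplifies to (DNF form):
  $\text{True}$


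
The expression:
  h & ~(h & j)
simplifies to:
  h & ~j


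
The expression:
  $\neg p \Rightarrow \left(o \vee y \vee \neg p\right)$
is always true.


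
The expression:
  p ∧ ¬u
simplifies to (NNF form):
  p ∧ ¬u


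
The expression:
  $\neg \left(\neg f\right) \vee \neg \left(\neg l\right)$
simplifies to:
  $f \vee l$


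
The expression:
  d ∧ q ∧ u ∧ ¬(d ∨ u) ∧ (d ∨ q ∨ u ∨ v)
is never true.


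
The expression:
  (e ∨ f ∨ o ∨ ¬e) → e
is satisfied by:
  {e: True}


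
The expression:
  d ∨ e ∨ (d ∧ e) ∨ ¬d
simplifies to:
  True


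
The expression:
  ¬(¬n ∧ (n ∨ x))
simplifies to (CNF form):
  n ∨ ¬x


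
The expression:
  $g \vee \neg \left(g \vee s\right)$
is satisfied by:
  {g: True, s: False}
  {s: False, g: False}
  {s: True, g: True}


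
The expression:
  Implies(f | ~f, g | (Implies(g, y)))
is always true.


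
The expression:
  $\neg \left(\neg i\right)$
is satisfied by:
  {i: True}


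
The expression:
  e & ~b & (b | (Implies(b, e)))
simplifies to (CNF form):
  e & ~b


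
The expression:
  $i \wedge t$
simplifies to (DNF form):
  $i \wedge t$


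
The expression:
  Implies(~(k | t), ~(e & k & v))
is always true.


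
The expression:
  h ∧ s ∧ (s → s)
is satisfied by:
  {h: True, s: True}


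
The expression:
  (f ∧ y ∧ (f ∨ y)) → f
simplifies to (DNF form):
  True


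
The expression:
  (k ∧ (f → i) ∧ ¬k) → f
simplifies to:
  True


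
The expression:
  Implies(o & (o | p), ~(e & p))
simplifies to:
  ~e | ~o | ~p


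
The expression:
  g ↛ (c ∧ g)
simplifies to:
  g ∧ ¬c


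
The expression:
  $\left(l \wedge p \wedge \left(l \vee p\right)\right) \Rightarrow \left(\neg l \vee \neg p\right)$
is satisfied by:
  {l: False, p: False}
  {p: True, l: False}
  {l: True, p: False}


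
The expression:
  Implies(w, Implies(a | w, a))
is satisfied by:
  {a: True, w: False}
  {w: False, a: False}
  {w: True, a: True}


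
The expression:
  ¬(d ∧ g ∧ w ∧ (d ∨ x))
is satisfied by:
  {w: False, d: False, g: False}
  {g: True, w: False, d: False}
  {d: True, w: False, g: False}
  {g: True, d: True, w: False}
  {w: True, g: False, d: False}
  {g: True, w: True, d: False}
  {d: True, w: True, g: False}


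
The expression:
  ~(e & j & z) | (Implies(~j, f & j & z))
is always true.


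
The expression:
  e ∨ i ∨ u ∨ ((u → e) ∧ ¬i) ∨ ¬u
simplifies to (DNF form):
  True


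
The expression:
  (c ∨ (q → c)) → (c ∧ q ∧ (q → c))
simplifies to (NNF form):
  q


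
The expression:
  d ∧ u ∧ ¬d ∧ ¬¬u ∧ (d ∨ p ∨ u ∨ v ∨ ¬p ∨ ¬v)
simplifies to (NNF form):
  False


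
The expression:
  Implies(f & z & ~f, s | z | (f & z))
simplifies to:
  True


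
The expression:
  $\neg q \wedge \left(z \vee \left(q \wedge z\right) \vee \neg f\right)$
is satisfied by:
  {z: True, q: False, f: False}
  {q: False, f: False, z: False}
  {f: True, z: True, q: False}


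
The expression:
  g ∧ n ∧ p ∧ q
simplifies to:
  g ∧ n ∧ p ∧ q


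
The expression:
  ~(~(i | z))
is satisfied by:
  {i: True, z: True}
  {i: True, z: False}
  {z: True, i: False}


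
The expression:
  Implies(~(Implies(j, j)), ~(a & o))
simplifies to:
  True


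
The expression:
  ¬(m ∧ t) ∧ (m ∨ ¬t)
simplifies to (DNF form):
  ¬t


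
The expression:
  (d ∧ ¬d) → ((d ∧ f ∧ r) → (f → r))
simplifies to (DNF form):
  True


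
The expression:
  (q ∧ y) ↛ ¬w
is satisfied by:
  {w: True, y: True, q: True}


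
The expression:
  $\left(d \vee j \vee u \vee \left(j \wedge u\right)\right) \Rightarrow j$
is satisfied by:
  {j: True, u: False, d: False}
  {d: True, j: True, u: False}
  {j: True, u: True, d: False}
  {d: True, j: True, u: True}
  {d: False, u: False, j: False}


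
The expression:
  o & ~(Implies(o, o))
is never true.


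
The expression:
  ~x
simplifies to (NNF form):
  ~x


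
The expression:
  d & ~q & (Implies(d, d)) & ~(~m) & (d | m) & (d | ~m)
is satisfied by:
  {m: True, d: True, q: False}


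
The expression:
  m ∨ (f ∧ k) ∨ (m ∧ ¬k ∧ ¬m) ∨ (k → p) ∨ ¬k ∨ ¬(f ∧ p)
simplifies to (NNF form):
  True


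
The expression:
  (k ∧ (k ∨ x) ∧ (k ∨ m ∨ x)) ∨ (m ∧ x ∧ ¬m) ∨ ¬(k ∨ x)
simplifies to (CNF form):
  k ∨ ¬x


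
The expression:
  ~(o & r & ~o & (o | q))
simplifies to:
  True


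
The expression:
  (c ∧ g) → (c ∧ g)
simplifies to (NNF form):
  True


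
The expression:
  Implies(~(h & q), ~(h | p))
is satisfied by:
  {q: True, p: False, h: False}
  {q: False, p: False, h: False}
  {h: True, q: True, p: False}
  {h: True, p: True, q: True}


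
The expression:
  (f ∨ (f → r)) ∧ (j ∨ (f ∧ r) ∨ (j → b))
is always true.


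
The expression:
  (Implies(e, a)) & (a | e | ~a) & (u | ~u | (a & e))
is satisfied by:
  {a: True, e: False}
  {e: False, a: False}
  {e: True, a: True}


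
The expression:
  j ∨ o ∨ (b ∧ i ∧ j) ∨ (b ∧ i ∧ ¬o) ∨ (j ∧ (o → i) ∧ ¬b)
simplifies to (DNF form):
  j ∨ o ∨ (b ∧ i)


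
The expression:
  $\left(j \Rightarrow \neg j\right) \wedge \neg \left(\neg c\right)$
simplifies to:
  $c \wedge \neg j$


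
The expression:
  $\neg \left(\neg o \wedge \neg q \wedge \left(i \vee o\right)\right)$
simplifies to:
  $o \vee q \vee \neg i$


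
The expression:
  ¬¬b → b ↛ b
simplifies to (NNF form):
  ¬b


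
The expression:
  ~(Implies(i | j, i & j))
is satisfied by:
  {i: True, j: False}
  {j: True, i: False}


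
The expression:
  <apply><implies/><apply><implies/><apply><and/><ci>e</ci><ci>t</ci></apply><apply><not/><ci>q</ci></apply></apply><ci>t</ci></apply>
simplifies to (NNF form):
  <ci>t</ci>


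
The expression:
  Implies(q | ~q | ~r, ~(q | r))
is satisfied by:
  {q: False, r: False}


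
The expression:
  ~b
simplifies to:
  ~b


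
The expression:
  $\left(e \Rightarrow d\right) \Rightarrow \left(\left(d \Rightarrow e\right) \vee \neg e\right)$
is always true.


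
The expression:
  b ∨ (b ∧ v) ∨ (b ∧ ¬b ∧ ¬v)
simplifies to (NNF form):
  b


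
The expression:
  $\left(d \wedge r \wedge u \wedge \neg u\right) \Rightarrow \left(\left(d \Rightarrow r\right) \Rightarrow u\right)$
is always true.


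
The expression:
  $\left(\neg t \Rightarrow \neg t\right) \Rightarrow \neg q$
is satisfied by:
  {q: False}


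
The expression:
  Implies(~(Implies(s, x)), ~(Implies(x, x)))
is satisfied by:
  {x: True, s: False}
  {s: False, x: False}
  {s: True, x: True}


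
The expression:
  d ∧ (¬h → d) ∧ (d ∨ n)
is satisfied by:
  {d: True}


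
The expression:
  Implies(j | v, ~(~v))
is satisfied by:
  {v: True, j: False}
  {j: False, v: False}
  {j: True, v: True}


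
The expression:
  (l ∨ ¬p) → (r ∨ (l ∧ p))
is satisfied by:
  {r: True, p: True}
  {r: True, p: False}
  {p: True, r: False}


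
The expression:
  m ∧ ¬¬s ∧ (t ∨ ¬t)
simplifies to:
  m ∧ s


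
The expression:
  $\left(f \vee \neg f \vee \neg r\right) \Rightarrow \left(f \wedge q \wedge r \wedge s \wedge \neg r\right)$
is never true.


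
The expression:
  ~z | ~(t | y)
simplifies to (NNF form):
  ~z | (~t & ~y)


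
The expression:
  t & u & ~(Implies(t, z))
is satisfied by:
  {t: True, u: True, z: False}


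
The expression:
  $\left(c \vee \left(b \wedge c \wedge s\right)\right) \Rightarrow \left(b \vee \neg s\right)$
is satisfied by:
  {b: True, s: False, c: False}
  {s: False, c: False, b: False}
  {b: True, c: True, s: False}
  {c: True, s: False, b: False}
  {b: True, s: True, c: False}
  {s: True, b: False, c: False}
  {b: True, c: True, s: True}


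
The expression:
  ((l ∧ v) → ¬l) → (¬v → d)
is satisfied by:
  {d: True, v: True}
  {d: True, v: False}
  {v: True, d: False}


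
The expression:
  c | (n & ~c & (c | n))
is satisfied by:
  {n: True, c: True}
  {n: True, c: False}
  {c: True, n: False}


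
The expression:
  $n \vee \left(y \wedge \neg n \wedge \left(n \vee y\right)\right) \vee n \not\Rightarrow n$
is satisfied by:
  {n: True, y: True}
  {n: True, y: False}
  {y: True, n: False}


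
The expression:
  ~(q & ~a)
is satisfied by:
  {a: True, q: False}
  {q: False, a: False}
  {q: True, a: True}


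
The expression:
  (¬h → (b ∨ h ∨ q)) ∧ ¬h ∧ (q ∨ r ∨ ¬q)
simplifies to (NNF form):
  ¬h ∧ (b ∨ q)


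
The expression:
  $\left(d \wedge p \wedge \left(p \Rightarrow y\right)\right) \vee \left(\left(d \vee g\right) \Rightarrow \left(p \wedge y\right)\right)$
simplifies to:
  $\left(p \vee \neg d\right) \wedge \left(p \vee \neg g\right) \wedge \left(y \vee \neg d\right) \wedge \left(y \vee \neg g\right)$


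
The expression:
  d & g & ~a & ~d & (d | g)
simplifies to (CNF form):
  False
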